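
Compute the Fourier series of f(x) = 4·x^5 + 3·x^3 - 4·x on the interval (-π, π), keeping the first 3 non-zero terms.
(-154·π^2 + 8·π^4 + 916)·sin(x) + (-4·π^4 - 43/2 + 17·π^2)·sin(2·x) + (-106·π^2/27 - 4/81 + 8·π^4/3)·sin(3·x)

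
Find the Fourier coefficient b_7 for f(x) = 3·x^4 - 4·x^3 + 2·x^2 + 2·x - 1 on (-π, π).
b_7 = (1/π) ∫_{-π}^{π} f(x)·sin(7x) dx.
Evaluate the integral (use parity and integration by parts as needed): b_7 = 244/343 - 8·π^2/7.

Final answer: 244/343 - 8·π^2/7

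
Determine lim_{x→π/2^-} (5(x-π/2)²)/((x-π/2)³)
Both numerator and denominator → 0 as x → π/2^-; this is a 0/0 indeterminate form.
Expand each to leading order near x = π/2: numerator ~ 5·(x - π/2)^2, denominator ~ (x - π/2)^3.
The limit of the ratio is -∞.

Final answer: -∞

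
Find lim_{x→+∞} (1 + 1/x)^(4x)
As x → +∞: write (1 + 1/x)^(4x) = ((1 + 1/x)^x)^4 → (e^1)^4 = e^4.
Limit = e^(4).

Final answer: e^(4)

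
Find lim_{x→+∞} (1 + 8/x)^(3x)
As x → +∞: write (1 + 8/x)^(3x) = ((1 + 8/x)^x)^3 → (e^8)^3 = e^24.
Limit = e^(24).

Final answer: e^(24)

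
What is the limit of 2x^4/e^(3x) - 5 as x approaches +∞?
The quotient is an ∞/∞ indeterminate form as x → +∞.
The exponential denominator e^(3x) dominates the polynomial numerator (e^x ≫ x^4 as x → ∞), so the quotient → 0.
Adding the constant: 0 - 5 = -5. Limit = -5.

Final answer: -5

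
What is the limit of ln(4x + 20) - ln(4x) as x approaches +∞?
This is an ∞ − ∞ indeterminate form.
Combine the logarithms: ln(4x+20) − ln(4x) = ln((4x+20)/(4x)) = ln(1 + 20/(4x)) → ln(1) = 0.
Limit = 0.

Final answer: 0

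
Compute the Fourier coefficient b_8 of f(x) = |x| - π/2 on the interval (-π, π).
b_8 = (1/π) ∫_{-π}^{π} f(x)·sin(8x) dx.
Evaluate the integral (use parity and integration by parts as needed): b_8 = 0.

Final answer: 0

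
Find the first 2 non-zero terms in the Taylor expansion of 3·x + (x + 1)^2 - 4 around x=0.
5·x - 3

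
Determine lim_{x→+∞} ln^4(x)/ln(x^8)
This is an ∞/∞ indeterminate form as x → +∞.
Write ln(x^8) = 8·ln(x), reducing the quotient to ln^3(x)/8 → ∞.
Limit = ∞.

Final answer: ∞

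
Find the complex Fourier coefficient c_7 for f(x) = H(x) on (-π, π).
Compute the real Fourier coefficients first: a_7 = 0, b_7 = 2/(7·π).
Then c_7 = (a_7 − i·b_7)/2 = -i/(7·π).

Final answer: -i/(7·π)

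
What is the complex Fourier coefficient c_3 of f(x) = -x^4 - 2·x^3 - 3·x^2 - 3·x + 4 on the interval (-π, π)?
Compute the real Fourier coefficients first: a_3 = 20/27 + 8·π^2/9, b_3 = -4·π^2/3 - 10/9.
Then c_3 = (a_3 − i·b_3)/2 = 10/27 + 4·π^2/9 + 5·i/9 + 2·i·π^2/3.

Final answer: 10/27 + 4·π^2/9 + 5·i/9 + 2·i·π^2/3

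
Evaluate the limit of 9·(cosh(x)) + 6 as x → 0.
Direct substitution at x = 0 gives 15.

Final answer: 15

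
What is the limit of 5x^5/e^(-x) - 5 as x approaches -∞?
The quotient is an ∞/∞ indeterminate form as x → -∞.
Compare growth rates of the dominant terms (exponentials ≫ polynomials ≫ logarithms), or apply L'Hôpital's rule; the quotient → 0.
Adding the constant: 0 - 5 = -5. Limit = -5.

Final answer: -5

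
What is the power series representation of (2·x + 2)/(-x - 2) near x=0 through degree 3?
-x^3/8 + x^2/4 - x/2 - 1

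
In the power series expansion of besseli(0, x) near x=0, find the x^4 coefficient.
Expand to order 4: besseli(0, x) = x^4/64 + x^2/4 + 1 + O(x^5).
The coefficient of x^4 is 1/64.

Final answer: 1/64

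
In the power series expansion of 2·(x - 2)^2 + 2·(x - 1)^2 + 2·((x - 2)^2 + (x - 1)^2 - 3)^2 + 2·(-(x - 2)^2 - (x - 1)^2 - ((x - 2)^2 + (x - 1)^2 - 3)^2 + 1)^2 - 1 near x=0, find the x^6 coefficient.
Expand to order 6: 2·(x - 2)^2 + 2·(x - 1)^2 + 2·((x - 2)^2 + (x - 1)^2 - 3)^2 + 2·(-(x - 2)^2 - (x - 1)^2 - ((x - 2)^2 + (x - 1)^2 - 3)^2 + 1)^2 - 1 = 1888·x^6 - 4896·x^5 + 7248·x^4 - 6336·x^3 + 3364·x^2 - 1020·x + 145 + O(x^7).
The coefficient of x^6 is 1888.

Final answer: 1888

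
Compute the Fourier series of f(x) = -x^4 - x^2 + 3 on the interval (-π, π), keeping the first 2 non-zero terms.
(-44 + 8·π^2)·cos(x) - π^4/5 - π^2/3 + 3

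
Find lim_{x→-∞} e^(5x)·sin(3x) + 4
Evaluate the dominant behaviour as x → -∞; each term tends to a finite value or vanishes.
Limit = 4.

Final answer: 4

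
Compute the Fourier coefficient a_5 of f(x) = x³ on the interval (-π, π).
a_5 = (1/π) ∫_{-π}^{π} f(x)·cos(5x) dx.
Evaluate the integral (use parity and integration by parts as needed): a_5 = 0.

Final answer: 0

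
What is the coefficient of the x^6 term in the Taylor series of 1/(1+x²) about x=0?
Expand to order 6: 1/(1+x²) = -x^6 + x^4 - x^2 + 1 + O(x^7).
The coefficient of x^6 is -1.

Final answer: -1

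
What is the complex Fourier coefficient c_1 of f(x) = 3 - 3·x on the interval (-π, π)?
Compute the real Fourier coefficients first: a_1 = 0, b_1 = -6.
Then c_1 = (a_1 − i·b_1)/2 = 3·i.

Final answer: 3·i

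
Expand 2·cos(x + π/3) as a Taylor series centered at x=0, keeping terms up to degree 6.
-x^6/720 - √(3)·x^5/120 + x^4/24 + √(3)·x^3/6 - x^2/2 - √(3)·x + 1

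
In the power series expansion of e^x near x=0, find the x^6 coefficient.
Expand to order 6: e^x = x^6/720 + x^5/120 + x^4/24 + x^3/6 + x^2/2 + x + 1 + O(x^7).
The coefficient of x^6 is 1/720.

Final answer: 1/720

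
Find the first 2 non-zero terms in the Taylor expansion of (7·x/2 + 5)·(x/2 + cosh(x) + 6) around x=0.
27·x + 35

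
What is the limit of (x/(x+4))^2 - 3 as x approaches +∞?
As x → +∞: x/(x+4) = 1/(1 + 4/x) → 1, and the 2nd power of a limit-1 base also → 1; with the additive constant, 1 - 3 = -2.
Limit = -2.

Final answer: -2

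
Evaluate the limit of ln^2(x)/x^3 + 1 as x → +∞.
The quotient is an ∞/∞ indeterminate form as x → +∞.
The polynomial denominator x^3 dominates the logarithmic numerator (any positive power of x ≫ ln^2(x) as x → ∞), so the quotient → 0.
Adding the constant: 0 + 1 = 1. Limit = 1.

Final answer: 1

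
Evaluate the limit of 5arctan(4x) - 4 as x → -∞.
Evaluate the dominant behaviour as x → -∞; each term tends to a finite value or vanishes.
Limit = -5·π/2 - 4.

Final answer: -5·π/2 - 4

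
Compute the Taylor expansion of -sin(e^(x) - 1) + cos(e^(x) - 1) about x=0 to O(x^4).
-x^3/2 - x^2 - x + 1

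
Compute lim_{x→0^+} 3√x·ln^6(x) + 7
The product is a 0·∞ indeterminate form at x → 0⁺.
Rewrite the product as 3·ln^6(x) / x^(-1/2) and apply L'Hôpital, or use the standard hierarchy x^(-1/2) ≫ |ln x|^6 as x → 0⁺.
The indeterminate product → 0, so the limit = 7.

Final answer: 7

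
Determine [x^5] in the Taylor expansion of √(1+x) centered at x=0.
Expand to order 5: √(1+x) = 7·x^5/256 - 5·x^4/128 + x^3/16 - x^2/8 + x/2 + 1 + O(x^6).
The coefficient of x^5 is 7/256.

Final answer: 7/256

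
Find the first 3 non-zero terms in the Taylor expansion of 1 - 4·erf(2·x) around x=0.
64·x^3/(3·√(π)) - 16·x/√(π) + 1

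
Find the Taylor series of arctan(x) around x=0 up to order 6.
x^5/5 - x^3/3 + x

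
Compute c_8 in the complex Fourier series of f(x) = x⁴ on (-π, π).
Compute the real Fourier coefficients first: a_8 = -3/256 + π^2/8, b_8 = 0.
Then c_8 = (a_8 − i·b_8)/2 = -3/512 + π^2/16.

Final answer: -3/512 + π^2/16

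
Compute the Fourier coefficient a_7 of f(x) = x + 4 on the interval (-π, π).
a_7 = (1/π) ∫_{-π}^{π} f(x)·cos(7x) dx.
Evaluate the integral (use parity and integration by parts as needed): a_7 = 0.

Final answer: 0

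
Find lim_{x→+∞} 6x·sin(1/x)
As x → +∞: let u = 1/x → 0⁺; then 6·x·sin(1/x) = 6·1·sin(u)/u → 6·1·1 = 6.
Limit = 6.

Final answer: 6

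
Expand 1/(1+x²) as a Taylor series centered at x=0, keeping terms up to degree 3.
1 - x^2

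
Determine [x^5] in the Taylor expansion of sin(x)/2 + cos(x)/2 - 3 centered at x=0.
Expand to order 5: sin(x)/2 + cos(x)/2 - 3 = x^5/240 + x^4/48 - x^3/12 - x^2/4 + x/2 - 5/2 + O(x^6).
The coefficient of x^5 is 1/240.

Final answer: 1/240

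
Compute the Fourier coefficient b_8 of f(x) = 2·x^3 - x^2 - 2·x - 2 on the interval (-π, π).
b_8 = (1/π) ∫_{-π}^{π} f(x)·sin(8x) dx.
Evaluate the integral (use parity and integration by parts as needed): b_8 = 35/64 - π^2/2.

Final answer: 35/64 - π^2/2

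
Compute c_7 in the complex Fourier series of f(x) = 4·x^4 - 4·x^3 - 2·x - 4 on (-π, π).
Compute the real Fourier coefficients first: a_7 = 192/2401 - 32·π^2/49, b_7 = -8·π^2/7 - 148/343.
Then c_7 = (a_7 − i·b_7)/2 = -16·π^2/49 + 96/2401 + 74·i/343 + 4·i·π^2/7.

Final answer: -16·π^2/49 + 96/2401 + 74·i/343 + 4·i·π^2/7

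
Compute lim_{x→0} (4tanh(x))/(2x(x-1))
Both numerator and denominator → 0 as x → 0; this is a 0/0 indeterminate form.
Expand each to leading order near x = 0: numerator ~ 4·x, denominator ~ -2·x.
The limit of the ratio is -2.

Final answer: -2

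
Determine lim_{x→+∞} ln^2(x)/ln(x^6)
This is an ∞/∞ indeterminate form as x → +∞.
Write ln(x^6) = 6·ln(x), reducing the quotient to ln(x)/6 → ∞.
Limit = ∞.

Final answer: ∞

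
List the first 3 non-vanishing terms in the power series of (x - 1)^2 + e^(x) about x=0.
3·x^2/2 - x + 2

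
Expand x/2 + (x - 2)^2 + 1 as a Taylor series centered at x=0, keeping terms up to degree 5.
x^2 - 7·x/2 + 5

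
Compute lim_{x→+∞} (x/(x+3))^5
As x → +∞: x/(x+3) = 1/(1 + 3/x) → 1, and the 5th power of a limit-1 base also → 1.
Limit = 1.

Final answer: 1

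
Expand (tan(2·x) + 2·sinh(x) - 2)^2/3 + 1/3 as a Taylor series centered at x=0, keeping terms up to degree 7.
-829·x^7/90 + 649·x^6/45 - 257·x^5/45 + 8·x^4 - 4·x^3 + 16·x^2/3 - 16·x/3 + 5/3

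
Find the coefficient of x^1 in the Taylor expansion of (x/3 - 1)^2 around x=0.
Expand to order 1: (x/3 - 1)^2 = 1 - 2·x/3 + O(x^2).
The coefficient of x^1 is -2/3.

Final answer: -2/3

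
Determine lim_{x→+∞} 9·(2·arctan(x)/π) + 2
Evaluate the dominant behaviour as x → +∞; each term tends to a finite value or vanishes.
Limit = 11.

Final answer: 11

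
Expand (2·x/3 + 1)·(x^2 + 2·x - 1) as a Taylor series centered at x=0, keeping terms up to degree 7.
2·x^3/3 + 7·x^2/3 + 4·x/3 - 1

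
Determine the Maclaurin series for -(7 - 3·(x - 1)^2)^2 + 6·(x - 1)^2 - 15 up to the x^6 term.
-9·x^4 + 36·x^3 - 6·x^2 - 60·x - 25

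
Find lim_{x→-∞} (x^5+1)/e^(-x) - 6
The quotient is an ∞/∞ indeterminate form as x → -∞.
Compare growth rates of the dominant terms (exponentials ≫ polynomials ≫ logarithms), or apply L'Hôpital's rule; the quotient → 0.
Adding the constant: 0 - 6 = -6. Limit = -6.

Final answer: -6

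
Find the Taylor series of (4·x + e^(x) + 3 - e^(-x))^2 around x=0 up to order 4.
4·x^4 + 2·x^3 + 36·x^2 + 36·x + 9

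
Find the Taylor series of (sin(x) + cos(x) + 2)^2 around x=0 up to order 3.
-2·x^3 - 2·x^2 + 6·x + 9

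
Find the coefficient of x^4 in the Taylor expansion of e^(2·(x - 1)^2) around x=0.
Expand to order 4: e^(2·(x - 1)^2) = 86·x^4·e^(2)/3 - 56·x^3·e^(2)/3 + 10·x^2·e^(2) - 4·x·e^(2) + e^(2) + O(x^5).
The coefficient of x^4 is 86·e^(2)/3.

Final answer: 86·e^(2)/3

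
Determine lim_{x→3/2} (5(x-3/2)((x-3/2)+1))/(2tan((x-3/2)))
Both numerator and denominator → 0 as x → 3/2; this is a 0/0 indeterminate form.
Expand each to leading order near x = 3/2: numerator ~ 5·(x - 3/2), denominator ~ 2·(x - 3/2).
The limit of the ratio is 5/2.

Final answer: 5/2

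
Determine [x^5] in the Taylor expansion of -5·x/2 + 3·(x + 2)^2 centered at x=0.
Expand to order 5: -5·x/2 + 3·(x + 2)^2 = 3·x^2 + 19·x/2 + 12 + O(x^6).
The coefficient of x^5 is 0.

Final answer: 0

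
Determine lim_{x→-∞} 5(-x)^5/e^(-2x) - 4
The quotient is an ∞/∞ indeterminate form as x → -∞.
Compare growth rates of the dominant terms (exponentials ≫ polynomials ≫ logarithms), or apply L'Hôpital's rule; the quotient → 0.
Adding the constant: 0 - 4 = -4. Limit = -4.

Final answer: -4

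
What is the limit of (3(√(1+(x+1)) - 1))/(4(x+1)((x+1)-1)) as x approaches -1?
Both numerator and denominator → 0 as x → -1; this is a 0/0 indeterminate form.
Expand each to leading order near x = -1: numerator ~ 3·(x + 1)/2, denominator ~ -4·(x + 1).
The limit of the ratio is -3/8.

Final answer: -3/8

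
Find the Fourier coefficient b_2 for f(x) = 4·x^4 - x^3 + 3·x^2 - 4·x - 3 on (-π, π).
b_2 = (1/π) ∫_{-π}^{π} f(x)·sin(2x) dx.
Evaluate the integral (use parity and integration by parts as needed): b_2 = 5/2 + π^2.

Final answer: 5/2 + π^2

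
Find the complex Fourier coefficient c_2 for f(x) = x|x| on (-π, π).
Compute the real Fourier coefficients first: a_2 = 0, b_2 = -π.
Then c_2 = (a_2 − i·b_2)/2 = i·π/2.

Final answer: i·π/2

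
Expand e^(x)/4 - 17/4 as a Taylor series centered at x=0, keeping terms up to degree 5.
x^5/480 + x^4/96 + x^3/24 + x^2/8 + x/4 - 4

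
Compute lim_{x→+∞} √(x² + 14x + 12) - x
This is an ∞ − ∞ indeterminate form.
Multiply and divide by the conjugate √(x²+14x + 12) + x; the x² terms cancel, leaving (14x + 12)/(√(x²+14x + 12)+x) → 14/2 = 7.
Limit = 7.

Final answer: 7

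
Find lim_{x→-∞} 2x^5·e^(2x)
This is a 0·∞ indeterminate form at x → -∞.
Rewrite the product as 2x^5 / e^(-2x) (an ∞/∞ form) and apply L'Hôpital, or use the standard hierarchy e^(2|x|) ≫ |x^5| as x → -∞.
The indeterminate product → 0, so the limit = 0.

Final answer: 0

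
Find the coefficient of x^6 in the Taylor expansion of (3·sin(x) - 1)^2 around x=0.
Expand to order 6: (3·sin(x) - 1)^2 = 2·x^6/5 - x^5/20 - 3·x^4 + x^3 + 9·x^2 - 6·x + 1 + O(x^7).
The coefficient of x^6 is 2/5.

Final answer: 2/5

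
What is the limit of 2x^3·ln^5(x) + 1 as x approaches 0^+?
The product is a 0·∞ indeterminate form at x → 0⁺.
Rewrite the product as 2·ln^5(x) / x^(-3) and apply L'Hôpital, or use the standard hierarchy x^(-3) ≫ |ln x|^5 as x → 0⁺.
The indeterminate product → 0, so the limit = 1.

Final answer: 1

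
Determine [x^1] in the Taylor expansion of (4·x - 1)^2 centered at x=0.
Expand to order 1: (4·x - 1)^2 = 1 - 8·x + O(x^2).
The coefficient of x^1 is -8.

Final answer: -8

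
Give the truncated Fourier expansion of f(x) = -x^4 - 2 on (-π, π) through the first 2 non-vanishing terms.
(-48 + 8·π^2)·cos(x) - π^4/5 - 2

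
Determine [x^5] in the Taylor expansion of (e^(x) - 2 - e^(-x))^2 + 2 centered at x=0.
Expand to order 5: (e^(x) - 2 - e^(-x))^2 + 2 = -x^5/15 + 4·x^4/3 - 4·x^3/3 + 4·x^2 - 8·x + 6 + O(x^6).
The coefficient of x^5 is -1/15.

Final answer: -1/15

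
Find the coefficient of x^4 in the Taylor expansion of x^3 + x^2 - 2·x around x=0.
Expand to order 4: x^3 + x^2 - 2·x = x^3 + x^2 - 2·x + O(x^5).
The coefficient of x^4 is 0.

Final answer: 0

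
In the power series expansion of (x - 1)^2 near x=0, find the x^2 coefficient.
Expand to order 2: (x - 1)^2 = x^2 - 2·x + 1 + O(x^3).
The coefficient of x^2 is 1.

Final answer: 1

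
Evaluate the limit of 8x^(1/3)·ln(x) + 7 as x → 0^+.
The product is a 0·∞ indeterminate form at x → 0⁺.
Rewrite the product as 8·ln(x) / x^(-1/3) and apply L'Hôpital, or use the standard hierarchy x^(-1/3) ≫ |ln x| as x → 0⁺.
The indeterminate product → 0, so the limit = 7.

Final answer: 7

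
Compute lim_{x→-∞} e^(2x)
Evaluate the dominant behaviour as x → -∞; each term tends to a finite value or vanishes.
Limit = 0.

Final answer: 0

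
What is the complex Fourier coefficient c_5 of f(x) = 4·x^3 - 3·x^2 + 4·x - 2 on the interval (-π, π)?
Compute the real Fourier coefficients first: a_5 = 12/25, b_5 = 152/125 + 8·π^2/5.
Then c_5 = (a_5 − i·b_5)/2 = 6/25 - 4·i·π^2/5 - 76·i/125.

Final answer: 6/25 - 4·i·π^2/5 - 76·i/125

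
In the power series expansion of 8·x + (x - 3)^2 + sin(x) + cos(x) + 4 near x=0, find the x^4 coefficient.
Expand to order 4: 8·x + (x - 3)^2 + sin(x) + cos(x) + 4 = x^4/24 - x^3/6 + x^2/2 + 3·x + 14 + O(x^5).
The coefficient of x^4 is 1/24.

Final answer: 1/24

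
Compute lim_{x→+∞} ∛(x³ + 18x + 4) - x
This is an ∞ − ∞ indeterminate form.
Multiply by (A² + AB + B²)/(A² + AB + B²) where A = ∛(x³+18x + 4), B = x to use A³ − B³ = (A−B)(A²+AB+B²); the x³ terms cancel, leaving (18x + 4)/(A²+AB+B²) with denominator ~ 3x², so the limit is 0.
Limit = 0.

Final answer: 0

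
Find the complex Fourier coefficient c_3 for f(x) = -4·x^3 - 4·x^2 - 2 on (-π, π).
Compute the real Fourier coefficients first: a_3 = 16/9, b_3 = 16/9 - 8·π^2/3.
Then c_3 = (a_3 − i·b_3)/2 = 8/9 - 8·i/9 + 4·i·π^2/3.

Final answer: 8/9 - 8·i/9 + 4·i·π^2/3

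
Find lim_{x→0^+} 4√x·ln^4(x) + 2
The product is a 0·∞ indeterminate form at x → 0⁺.
Rewrite the product as 4·ln^4(x) / x^(-1/2) and apply L'Hôpital, or use the standard hierarchy x^(-1/2) ≫ |ln x|^4 as x → 0⁺.
The indeterminate product → 0, so the limit = 2.

Final answer: 2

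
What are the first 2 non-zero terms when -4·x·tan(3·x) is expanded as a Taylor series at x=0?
-36·x^4 - 12·x^2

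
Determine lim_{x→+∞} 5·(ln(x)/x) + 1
Evaluate the dominant behaviour as x → +∞; each term tends to a finite value or vanishes.
Limit = 1.

Final answer: 1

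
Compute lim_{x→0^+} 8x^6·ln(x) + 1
The product is a 0·∞ indeterminate form at x → 0⁺.
Rewrite the product as 8·ln(x) / x^(-6) and apply L'Hôpital, or use the standard hierarchy x^(-6) ≫ |ln x| as x → 0⁺.
The indeterminate product → 0, so the limit = 1.

Final answer: 1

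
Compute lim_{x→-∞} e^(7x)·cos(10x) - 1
Evaluate the dominant behaviour as x → -∞; each term tends to a finite value or vanishes.
Limit = -1.

Final answer: -1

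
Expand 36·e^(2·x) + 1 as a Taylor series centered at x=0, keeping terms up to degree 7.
32·x^7/35 + 16·x^6/5 + 48·x^5/5 + 24·x^4 + 48·x^3 + 72·x^2 + 72·x + 37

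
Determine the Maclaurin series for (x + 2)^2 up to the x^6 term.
x^2 + 4·x + 4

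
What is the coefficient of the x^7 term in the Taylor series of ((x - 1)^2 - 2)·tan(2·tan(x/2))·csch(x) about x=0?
Expand to order 7: ((x - 1)^2 - 2)·tan(2·tan(x/2))·csch(x) = -211·x^7/1120 + 181·x^6/2240 - 7·x^5/20 + 3·x^4/40 - x^3/2 + 3·x^2/4 - 2·x - 1 + O(x^8).
The coefficient of x^7 is -211/1120.

Final answer: -211/1120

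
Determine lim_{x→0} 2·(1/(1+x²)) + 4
Direct substitution at x = 0 gives 6.

Final answer: 6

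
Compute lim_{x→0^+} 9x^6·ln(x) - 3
The product is a 0·∞ indeterminate form at x → 0⁺.
Rewrite the product as 9·ln(x) / x^(-6) and apply L'Hôpital, or use the standard hierarchy x^(-6) ≫ |ln x| as x → 0⁺.
The indeterminate product → 0, so the limit = -3.

Final answer: -3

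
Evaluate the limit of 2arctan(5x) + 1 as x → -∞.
Evaluate the dominant behaviour as x → -∞; each term tends to a finite value or vanishes.
Limit = 1 - π.

Final answer: 1 - π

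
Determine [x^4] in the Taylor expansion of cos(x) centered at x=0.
Expand to order 4: cos(x) = x^4/24 - x^2/2 + 1 + O(x^5).
The coefficient of x^4 is 1/24.

Final answer: 1/24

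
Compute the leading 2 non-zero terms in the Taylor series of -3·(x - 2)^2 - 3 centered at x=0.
12·x - 15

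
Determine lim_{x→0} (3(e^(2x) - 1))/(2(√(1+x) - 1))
Both numerator and denominator → 0 as x → 0; this is a 0/0 indeterminate form.
Expand each to leading order near x = 0: numerator ~ 6·x, denominator ~ x.
The limit of the ratio is 6.

Final answer: 6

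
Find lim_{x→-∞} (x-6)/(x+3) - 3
Evaluate the dominant behaviour as x → -∞; each term tends to a finite value or vanishes.
Limit = -2.

Final answer: -2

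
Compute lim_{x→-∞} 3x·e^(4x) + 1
The product is a 0·∞ indeterminate form at x → -∞.
Rewrite the product as 3x / e^(-4x) (an ∞/∞ form) and apply L'Hôpital, or use the standard hierarchy e^(4|x|) ≫ |x| as x → -∞.
The indeterminate product → 0, so the limit = 1.

Final answer: 1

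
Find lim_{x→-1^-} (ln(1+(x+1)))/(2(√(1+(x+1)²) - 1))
Both numerator and denominator → 0 as x → -1^-; this is a 0/0 indeterminate form.
Expand each to leading order near x = -1: numerator ~ (x + 1), denominator ~ (x + 1)^2.
The limit of the ratio is -∞.

Final answer: -∞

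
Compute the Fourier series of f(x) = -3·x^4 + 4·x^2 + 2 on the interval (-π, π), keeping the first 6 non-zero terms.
(-160 + 24·π^2)·cos(x) + (13 - 6·π^2)·cos(2·x) + (-32/9 + 8·π^2/3)·cos(3·x) + (25/16 - 3·π^2/2)·cos(4·x) + (-544/625 + 24·π^2/25)·cos(5·x) - 3·π^4/5 + 2 + 4·π^2/3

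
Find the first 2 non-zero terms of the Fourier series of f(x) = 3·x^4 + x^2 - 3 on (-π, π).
(140 - 24·π^2)·cos(x) - 3 + π^2/3 + 3·π^4/5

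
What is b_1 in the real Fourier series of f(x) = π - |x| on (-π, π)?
b_1 = (1/π) ∫_{-π}^{π} f(x)·sin(1x) dx.
Evaluate the integral (use parity and integration by parts as needed): b_1 = 0.

Final answer: 0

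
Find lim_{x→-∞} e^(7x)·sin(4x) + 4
Evaluate the dominant behaviour as x → -∞; each term tends to a finite value or vanishes.
Limit = 4.

Final answer: 4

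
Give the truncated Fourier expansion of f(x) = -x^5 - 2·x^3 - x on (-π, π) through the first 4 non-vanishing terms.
(-218 - 2·π^4 + 36·π^2)·sin(x) + (-3·π^2 + 11/2 + π^4)·sin(2·x) + (-2·π^4/3 - 62/81 + 4·π^2/27)·sin(3·x) + (23/64 + 3·π^2/8 + π^4/2)·sin(4·x)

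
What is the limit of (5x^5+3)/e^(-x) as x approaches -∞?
This is an ∞/∞ indeterminate form as x → -∞.
Compare growth rates of the dominant terms (exponentials ≫ polynomials ≫ logarithms), or apply L'Hôpital's rule; the quotient → 0.
Limit = 0.

Final answer: 0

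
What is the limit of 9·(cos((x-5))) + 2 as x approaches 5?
Direct substitution at x = 5 gives 11.

Final answer: 11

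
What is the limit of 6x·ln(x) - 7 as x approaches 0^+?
The product is a 0·∞ indeterminate form at x → 0⁺.
Rewrite the product as 6·ln(x) / x^(-1) and apply L'Hôpital, or use the standard hierarchy x^(-1) ≫ |ln x| as x → 0⁺.
The indeterminate product → 0, so the limit = -7.

Final answer: -7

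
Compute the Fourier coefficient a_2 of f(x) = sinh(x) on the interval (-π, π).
a_2 = (1/π) ∫_{-π}^{π} f(x)·cos(2x) dx.
Evaluate the integral (use parity and integration by parts as needed): a_2 = 0.

Final answer: 0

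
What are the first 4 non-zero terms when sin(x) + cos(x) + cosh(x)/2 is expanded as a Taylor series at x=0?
-x^3/6 - x^2/4 + x + 3/2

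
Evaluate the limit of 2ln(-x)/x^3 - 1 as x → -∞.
The quotient is an ∞/∞ indeterminate form as x → -∞.
Compare growth rates of the dominant terms (exponentials ≫ polynomials ≫ logarithms), or apply L'Hôpital's rule; the quotient → 0.
Adding the constant: 0 - 1 = -1. Limit = -1.

Final answer: -1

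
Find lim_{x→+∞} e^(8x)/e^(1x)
This is an ∞/∞ indeterminate form as x → +∞.
Rewrite e^(8x)/e^(1x) = e^((8−1)x) = e^(7x); the exponent coefficient is 7 > 0 so e^(7x) → ∞.
Limit = ∞.

Final answer: ∞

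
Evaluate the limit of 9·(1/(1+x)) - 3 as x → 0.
Direct substitution at x = 0 gives 6.

Final answer: 6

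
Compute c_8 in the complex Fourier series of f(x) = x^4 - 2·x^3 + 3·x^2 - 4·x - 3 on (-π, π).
Compute the real Fourier coefficients first: a_8 = 45/256 + π^2/8, b_8 = 61/64 + π^2/2.
Then c_8 = (a_8 − i·b_8)/2 = 45/512 + π^2/16 - i·π^2/4 - 61·i/128.

Final answer: 45/512 + π^2/16 - i·π^2/4 - 61·i/128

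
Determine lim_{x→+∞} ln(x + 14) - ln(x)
This is an ∞ − ∞ indeterminate form.
Combine the logarithms: ln(x+14) − ln(x) = ln((x+14)/(x)) = ln(1 + 14/(x)) → ln(1) = 0.
Limit = 0.

Final answer: 0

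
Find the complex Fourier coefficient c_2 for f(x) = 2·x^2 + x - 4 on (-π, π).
Compute the real Fourier coefficients first: a_2 = 2, b_2 = -1.
Then c_2 = (a_2 − i·b_2)/2 = 1 + i/2.

Final answer: 1 + i/2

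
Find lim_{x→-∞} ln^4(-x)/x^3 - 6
The quotient is an ∞/∞ indeterminate form as x → -∞.
Compare growth rates of the dominant terms (exponentials ≫ polynomials ≫ logarithms), or apply L'Hôpital's rule; the quotient → 0.
Adding the constant: 0 - 6 = -6. Limit = -6.

Final answer: -6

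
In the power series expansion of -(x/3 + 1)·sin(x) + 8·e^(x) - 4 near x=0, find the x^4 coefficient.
Expand to order 4: -(x/3 + 1)·sin(x) + 8·e^(x) - 4 = 7·x^4/18 + 3·x^3/2 + 11·x^2/3 + 7·x + 4 + O(x^5).
The coefficient of x^4 is 7/18.

Final answer: 7/18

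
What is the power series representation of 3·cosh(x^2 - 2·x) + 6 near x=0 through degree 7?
-9·x^7/5 + 49·x^6/15 - 4·x^5 + 7·x^4/2 - 6·x^3 + 6·x^2 + 9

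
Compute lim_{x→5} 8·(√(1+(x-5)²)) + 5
Direct substitution at x = 5 gives 13.

Final answer: 13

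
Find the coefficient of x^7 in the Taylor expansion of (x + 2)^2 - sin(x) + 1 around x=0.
Expand to order 7: (x + 2)^2 - sin(x) + 1 = x^7/5040 - x^5/120 + x^3/6 + x^2 + 3·x + 5 + O(x^8).
The coefficient of x^7 is 1/5040.

Final answer: 1/5040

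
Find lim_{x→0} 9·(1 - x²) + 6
Direct substitution at x = 0 gives 15.

Final answer: 15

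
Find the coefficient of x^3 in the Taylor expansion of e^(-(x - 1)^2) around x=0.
Expand to order 3: e^(-(x - 1)^2) = -2·x^3·e^(-1)/3 + x^2·e^(-1) + 2·x·e^(-1) + e^(-1) + O(x^4).
The coefficient of x^3 is -2·e^(-1)/3.

Final answer: -2·e^(-1)/3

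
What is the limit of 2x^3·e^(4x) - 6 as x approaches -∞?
The product is a 0·∞ indeterminate form at x → -∞.
Rewrite the product as 2x^3 / e^(-4x) (an ∞/∞ form) and apply L'Hôpital, or use the standard hierarchy e^(4|x|) ≫ |x^3| as x → -∞.
The indeterminate product → 0, so the limit = -6.

Final answer: -6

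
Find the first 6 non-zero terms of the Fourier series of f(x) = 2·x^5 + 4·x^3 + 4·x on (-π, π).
(-72·π^2 + 4·π^4 + 440)·sin(x) + (-2·π^4 - 13 + 6·π^2)·sin(2·x) + (-8·π^2/27 + 232/81 + 4·π^4/3)·sin(3·x) + (-π^4 - 3·π^2/4 - 55/32)·sin(4·x) + (856/625 + 24·π^2/25 + 4·π^4/5)·sin(5·x) + (-2·π^4/3 - 26·π^2/27 - 95/81)·sin(6·x)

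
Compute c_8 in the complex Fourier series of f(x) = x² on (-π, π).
Compute the real Fourier coefficients first: a_8 = 1/16, b_8 = 0.
Then c_8 = (a_8 − i·b_8)/2 = 1/32.

Final answer: 1/32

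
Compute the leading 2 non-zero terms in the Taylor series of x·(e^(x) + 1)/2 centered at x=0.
x^2/2 + x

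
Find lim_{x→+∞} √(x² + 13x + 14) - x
This is an ∞ − ∞ indeterminate form.
Multiply and divide by the conjugate √(x²+13x + 14) + x; the x² terms cancel, leaving (13x + 14)/(√(x²+13x + 14)+x) → 13/2.
Limit = 13/2.

Final answer: 13/2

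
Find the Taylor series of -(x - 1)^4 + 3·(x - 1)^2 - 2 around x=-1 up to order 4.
-6 + 20·(x + 1) - 21·(x + 1)^2 + 8·(x + 1)^3 - (x + 1)^4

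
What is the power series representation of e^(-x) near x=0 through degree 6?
x^6/720 - x^5/120 + x^4/24 - x^3/6 + x^2/2 - x + 1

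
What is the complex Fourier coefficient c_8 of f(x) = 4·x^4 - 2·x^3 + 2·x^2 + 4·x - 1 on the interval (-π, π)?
Compute the real Fourier coefficients first: a_8 = 5/64 + π^2/2, b_8 = -67/64 + π^2/2.
Then c_8 = (a_8 − i·b_8)/2 = 5/128 + π^2/4 - i·π^2/4 + 67·i/128.

Final answer: 5/128 + π^2/4 - i·π^2/4 + 67·i/128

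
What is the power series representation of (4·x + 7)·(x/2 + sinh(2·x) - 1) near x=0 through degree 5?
28·x^5/15 + 16·x^4/3 + 28·x^3/3 + 10·x^2 + 27·x/2 - 7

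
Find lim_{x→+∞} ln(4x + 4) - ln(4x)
This is an ∞ − ∞ indeterminate form.
Combine the logarithms: ln(4x+4) − ln(4x) = ln((4x+4)/(4x)) = ln(1 + 4/(4x)) → ln(1) = 0.
Limit = 0.

Final answer: 0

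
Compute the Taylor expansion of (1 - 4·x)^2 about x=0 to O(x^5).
16·x^2 - 8·x + 1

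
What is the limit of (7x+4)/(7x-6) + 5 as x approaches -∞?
Evaluate the dominant behaviour as x → -∞; each term tends to a finite value or vanishes.
Limit = 6.

Final answer: 6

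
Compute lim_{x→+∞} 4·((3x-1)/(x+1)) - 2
Evaluate the dominant behaviour as x → +∞; each term tends to a finite value or vanishes.
Limit = 10.

Final answer: 10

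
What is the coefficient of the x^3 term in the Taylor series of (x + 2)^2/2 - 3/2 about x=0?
Expand to order 3: (x + 2)^2/2 - 3/2 = x^2/2 + 2·x + 1/2 + O(x^4).
The coefficient of x^3 is 0.

Final answer: 0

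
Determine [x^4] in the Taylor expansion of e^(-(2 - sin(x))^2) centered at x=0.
Expand to order 4: e^(-(2 - sin(x))^2) = 5·x^4·e^(-4)/6 + 6·x^3·e^(-4) + 7·x^2·e^(-4) + 4·x·e^(-4) + e^(-4) + O(x^5).
The coefficient of x^4 is 5·e^(-4)/6.

Final answer: 5·e^(-4)/6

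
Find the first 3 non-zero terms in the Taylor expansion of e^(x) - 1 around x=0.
x^3/6 + x^2/2 + x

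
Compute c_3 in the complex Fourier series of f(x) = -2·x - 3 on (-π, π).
Compute the real Fourier coefficients first: a_3 = 0, b_3 = -4/3.
Then c_3 = (a_3 − i·b_3)/2 = 2·i/3.

Final answer: 2·i/3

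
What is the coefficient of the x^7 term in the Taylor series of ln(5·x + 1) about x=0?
Expand to order 7: ln(5·x + 1) = 78125·x^7/7 - 15625·x^6/6 + 625·x^5 - 625·x^4/4 + 125·x^3/3 - 25·x^2/2 + 5·x + O(x^8).
The coefficient of x^7 is 78125/7.

Final answer: 78125/7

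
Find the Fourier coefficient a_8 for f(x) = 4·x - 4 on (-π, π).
a_8 = (1/π) ∫_{-π}^{π} f(x)·cos(8x) dx.
Evaluate the integral (use parity and integration by parts as needed): a_8 = 0.

Final answer: 0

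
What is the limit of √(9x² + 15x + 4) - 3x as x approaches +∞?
As x → +∞: multiply by the conjugate to get (15x+4)/(√(9x²+15x+4)+3x); the denominator ~ 6x, so the limit is 15/6 = 5/2.
Limit = 5/2.

Final answer: 5/2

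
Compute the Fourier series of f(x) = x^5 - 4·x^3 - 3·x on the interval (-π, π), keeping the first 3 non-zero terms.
(-48·π^2 + 2·π^4 + 282)·sin(x) + (-π^4 - 21/2 + 9·π^2)·sin(2·x) + (-112·π^2/27 + 62/81 + 2·π^4/3)·sin(3·x)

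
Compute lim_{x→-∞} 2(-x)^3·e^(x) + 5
The product is a 0·∞ indeterminate form at x → -∞.
Rewrite the product as 2(-x)^3 / e^(-x) (an ∞/∞ form) and apply L'Hôpital, or use the standard hierarchy e^(|x|) ≫ |(-x)^3| as x → -∞.
The indeterminate product → 0, so the limit = 5.

Final answer: 5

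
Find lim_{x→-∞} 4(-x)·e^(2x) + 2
The product is a 0·∞ indeterminate form at x → -∞.
Rewrite the product as 4(-x) / e^(-2x) (an ∞/∞ form) and apply L'Hôpital, or use the standard hierarchy e^(2|x|) ≫ |(-x)| as x → -∞.
The indeterminate product → 0, so the limit = 2.

Final answer: 2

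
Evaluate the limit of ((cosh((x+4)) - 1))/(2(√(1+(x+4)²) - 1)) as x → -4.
Both numerator and denominator → 0 as x → -4; this is a 0/0 indeterminate form.
Expand each to leading order near x = -4: numerator ~ (x + 4)^2/2, denominator ~ (x + 4)^2.
The limit of the ratio is 1/2.

Final answer: 1/2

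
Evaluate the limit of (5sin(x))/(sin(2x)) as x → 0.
Both numerator and denominator → 0 as x → 0; this is a 0/0 indeterminate form.
Expand each to leading order near x = 0: numerator ~ 5·x, denominator ~ 2·x.
The limit of the ratio is 5/2.

Final answer: 5/2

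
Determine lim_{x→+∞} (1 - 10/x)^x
As x → +∞: this is the defining limit (1 - 10/x)^x → e^(-10).
Limit = e^(-10).

Final answer: e^(-10)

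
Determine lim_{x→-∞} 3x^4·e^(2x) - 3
The product is a 0·∞ indeterminate form at x → -∞.
Rewrite the product as 3x^4 / e^(-2x) (an ∞/∞ form) and apply L'Hôpital, or use the standard hierarchy e^(2|x|) ≫ |x^4| as x → -∞.
The indeterminate product → 0, so the limit = -3.

Final answer: -3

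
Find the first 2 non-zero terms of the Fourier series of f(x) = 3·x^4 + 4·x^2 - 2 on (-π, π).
(128 - 24·π^2)·cos(x) - 2 + 4·π^2/3 + 3·π^4/5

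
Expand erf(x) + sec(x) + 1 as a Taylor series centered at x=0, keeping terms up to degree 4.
5·x^4/24 - 2·x^3/(3·√(π)) + x^2/2 + 2·x/√(π) + 2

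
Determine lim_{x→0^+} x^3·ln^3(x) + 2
The product is a 0·∞ indeterminate form at x → 0⁺.
Rewrite the product as ln^3(x) / x^(-3) and apply L'Hôpital, or use the standard hierarchy x^(-3) ≫ |ln x|^3 as x → 0⁺.
The indeterminate product → 0, so the limit = 2.

Final answer: 2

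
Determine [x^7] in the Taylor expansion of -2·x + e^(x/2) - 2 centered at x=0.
Expand to order 7: -2·x + e^(x/2) - 2 = x^7/645120 + x^6/46080 + x^5/3840 + x^4/384 + x^3/48 + x^2/8 - 3·x/2 - 1 + O(x^8).
The coefficient of x^7 is 1/645120.

Final answer: 1/645120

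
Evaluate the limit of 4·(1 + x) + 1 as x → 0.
Direct substitution at x = 0 gives 5.

Final answer: 5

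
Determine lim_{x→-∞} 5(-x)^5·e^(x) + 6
The product is a 0·∞ indeterminate form at x → -∞.
Rewrite the product as 5(-x)^5 / e^(-x) (an ∞/∞ form) and apply L'Hôpital, or use the standard hierarchy e^(|x|) ≫ |(-x)^5| as x → -∞.
The indeterminate product → 0, so the limit = 6.

Final answer: 6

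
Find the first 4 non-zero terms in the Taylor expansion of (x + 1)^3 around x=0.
x^3 + 3·x^2 + 3·x + 1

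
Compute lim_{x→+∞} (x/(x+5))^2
As x → +∞: x/(x+5) = 1/(1 + 5/x) → 1, and the 2nd power of a limit-1 base also → 1.
Limit = 1.

Final answer: 1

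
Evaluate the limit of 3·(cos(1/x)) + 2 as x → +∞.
Evaluate the dominant behaviour as x → +∞; each term tends to a finite value or vanishes.
Limit = 5.

Final answer: 5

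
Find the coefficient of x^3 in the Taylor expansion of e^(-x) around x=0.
Expand to order 3: e^(-x) = -x^3/6 + x^2/2 - x + 1 + O(x^4).
The coefficient of x^3 is -1/6.

Final answer: -1/6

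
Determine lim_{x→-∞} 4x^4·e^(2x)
This is a 0·∞ indeterminate form at x → -∞.
Rewrite the product as 4x^4 / e^(-2x) (an ∞/∞ form) and apply L'Hôpital, or use the standard hierarchy e^(2|x|) ≫ |x^4| as x → -∞.
The indeterminate product → 0, so the limit = 0.

Final answer: 0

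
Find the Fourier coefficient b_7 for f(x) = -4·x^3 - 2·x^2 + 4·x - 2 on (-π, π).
b_7 = (1/π) ∫_{-π}^{π} f(x)·sin(7x) dx.
Evaluate the integral (use parity and integration by parts as needed): b_7 = 440/343 - 8·π^2/7.

Final answer: 440/343 - 8·π^2/7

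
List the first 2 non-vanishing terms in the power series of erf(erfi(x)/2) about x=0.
x^3·(-2/(3·π^2) + 2/(3·π)) + 2·x/π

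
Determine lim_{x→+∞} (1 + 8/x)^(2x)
As x → +∞: write (1 + 8/x)^(2x) = ((1 + 8/x)^x)^2 → (e^8)^2 = e^16.
Limit = e^(16).

Final answer: e^(16)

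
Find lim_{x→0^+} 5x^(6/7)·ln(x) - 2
The product is a 0·∞ indeterminate form at x → 0⁺.
Rewrite the product as 5·ln(x) / x^(-6/7) and apply L'Hôpital, or use the standard hierarchy x^(-6/7) ≫ |ln x| as x → 0⁺.
The indeterminate product → 0, so the limit = -2.

Final answer: -2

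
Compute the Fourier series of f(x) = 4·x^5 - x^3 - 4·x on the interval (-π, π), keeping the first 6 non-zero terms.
(-162·π^2 + 8·π^4 + 964)·sin(x) + (-4·π^4 - 55/2 + 21·π^2)·sin(2·x) + (-178·π^2/27 + 140/81 + 8·π^4/3)·sin(3·x) + (-2·π^4 + 7/8 + 3·π^2)·sin(4·x) + (-42·π^2/25 - 748/625 + 8·π^4/5)·sin(5·x) + (-4·π^4/3 + 187/162 + 29·π^2/27)·sin(6·x)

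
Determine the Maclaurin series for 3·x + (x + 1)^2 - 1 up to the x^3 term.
x^2 + 5·x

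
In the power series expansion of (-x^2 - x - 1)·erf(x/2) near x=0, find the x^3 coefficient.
Expand to order 3: (-x^2 - x - 1)·erf(x/2) = -11·x^3/(12·√(π)) - x^2/√(π) - x/√(π) + O(x^4).
The coefficient of x^3 is -11/(12·√(π)).

Final answer: -11/(12·√(π))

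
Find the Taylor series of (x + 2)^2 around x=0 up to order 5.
x^2 + 4·x + 4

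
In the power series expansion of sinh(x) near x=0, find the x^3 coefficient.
Expand to order 3: sinh(x) = x^3/6 + x + O(x^4).
The coefficient of x^3 is 1/6.

Final answer: 1/6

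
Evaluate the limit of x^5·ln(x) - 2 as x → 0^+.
The product is a 0·∞ indeterminate form at x → 0⁺.
Rewrite the product as ln(x) / x^(-5) and apply L'Hôpital, or use the standard hierarchy x^(-5) ≫ |ln x| as x → 0⁺.
The indeterminate product → 0, so the limit = -2.

Final answer: -2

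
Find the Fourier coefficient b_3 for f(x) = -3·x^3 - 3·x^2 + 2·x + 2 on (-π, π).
b_3 = (1/π) ∫_{-π}^{π} f(x)·sin(3x) dx.
Evaluate the integral (use parity and integration by parts as needed): b_3 = 8/3 - 2·π^2.

Final answer: 8/3 - 2·π^2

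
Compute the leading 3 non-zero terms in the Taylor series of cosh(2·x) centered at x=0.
2·x^4/3 + 2·x^2 + 1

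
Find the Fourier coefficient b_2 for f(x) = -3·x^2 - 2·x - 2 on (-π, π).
b_2 = (1/π) ∫_{-π}^{π} f(x)·sin(2x) dx.
Evaluate the integral (use parity and integration by parts as needed): b_2 = 2.

Final answer: 2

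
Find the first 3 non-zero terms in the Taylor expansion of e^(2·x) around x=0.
2·x^2 + 2·x + 1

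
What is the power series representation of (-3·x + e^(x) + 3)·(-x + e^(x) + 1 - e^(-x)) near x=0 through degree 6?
23·x^6/720 + 17·x^5/60 - 11·x^4/24 + 2·x^3 - 3·x^2/2 + 2·x + 4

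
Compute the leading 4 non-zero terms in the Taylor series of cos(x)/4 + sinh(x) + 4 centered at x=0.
x^3/6 - x^2/8 + x + 17/4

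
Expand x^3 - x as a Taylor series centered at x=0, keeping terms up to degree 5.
x^3 - x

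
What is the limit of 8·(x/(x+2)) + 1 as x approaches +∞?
Evaluate the dominant behaviour as x → +∞; each term tends to a finite value or vanishes.
Limit = 9.

Final answer: 9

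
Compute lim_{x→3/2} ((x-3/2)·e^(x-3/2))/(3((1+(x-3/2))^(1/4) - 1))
Both numerator and denominator → 0 as x → 3/2; this is a 0/0 indeterminate form.
Expand each to leading order near x = 3/2: numerator ~ (x - 3/2), denominator ~ 3·(x - 3/2)/4.
The limit of the ratio is 4/3.

Final answer: 4/3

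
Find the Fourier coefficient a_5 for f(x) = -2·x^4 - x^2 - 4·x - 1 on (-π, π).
a_5 = (1/π) ∫_{-π}^{π} f(x)·cos(5x) dx.
Evaluate the integral (use parity and integration by parts as needed): a_5 = 4/625 + 16·π^2/25.

Final answer: 4/625 + 16·π^2/25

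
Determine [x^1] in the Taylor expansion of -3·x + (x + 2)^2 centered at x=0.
Expand to order 1: -3·x + (x + 2)^2 = x + 4 + O(x^2).
The coefficient of x^1 is 1.

Final answer: 1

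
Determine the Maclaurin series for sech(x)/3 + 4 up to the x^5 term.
5·x^4/72 - x^2/6 + 13/3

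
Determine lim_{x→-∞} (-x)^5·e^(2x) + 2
The product is a 0·∞ indeterminate form at x → -∞.
Rewrite the product as (-x)^5 / e^(-2x) (an ∞/∞ form) and apply L'Hôpital, or use the standard hierarchy e^(2|x|) ≫ |(-x)^5| as x → -∞.
The indeterminate product → 0, so the limit = 2.

Final answer: 2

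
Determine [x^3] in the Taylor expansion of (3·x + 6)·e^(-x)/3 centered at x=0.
Expand to order 3: (3·x + 6)·e^(-x)/3 = x^3/6 - x + 2 + O(x^4).
The coefficient of x^3 is 1/6.

Final answer: 1/6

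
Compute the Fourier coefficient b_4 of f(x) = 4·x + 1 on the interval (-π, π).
b_4 = (1/π) ∫_{-π}^{π} f(x)·sin(4x) dx.
Evaluate the integral (use parity and integration by parts as needed): b_4 = -2.

Final answer: -2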